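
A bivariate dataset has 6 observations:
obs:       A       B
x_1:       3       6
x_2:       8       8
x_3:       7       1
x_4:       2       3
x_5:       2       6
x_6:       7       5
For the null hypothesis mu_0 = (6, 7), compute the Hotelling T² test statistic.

Step 1 — sample mean vector:
  mean(A) = (3 + 8 + 7 + 2 + 2 + 7) / 6 = 29/6 = 4.8333
  mean(B) = (6 + 8 + 1 + 3 + 6 + 5) / 6 = 29/6 = 4.8333
  x̄ = (4.8333, 4.8333),  deviation x̄ - mu_0 = (4.8333, 4.8333) - (6, 7) = (-1.1667, -2.1667).

Step 2 — sample covariance matrix, S[i,j] = (1/(n-1)) · Σ_k (x_{k,i} - mean_i) · (x_{k,j} - mean_j), divisor n-1 = 5:
  S[A,A] = ((-1.8333)·(-1.8333) + (3.1667)·(3.1667) + (2.1667)·(2.1667) + (-2.8333)·(-2.8333) + (-2.8333)·(-2.8333) + (2.1667)·(2.1667)) / 5 = 38.8333/5 = 7.7667
  S[A,B] = ((-1.8333)·(1.1667) + (3.1667)·(3.1667) + (2.1667)·(-3.8333) + (-2.8333)·(-1.8333) + (-2.8333)·(1.1667) + (2.1667)·(0.1667)) / 5 = 1.8333/5 = 0.3667
  S[B,B] = ((1.1667)·(1.1667) + (3.1667)·(3.1667) + (-3.8333)·(-3.8333) + (-1.8333)·(-1.8333) + (1.1667)·(1.1667) + (0.1667)·(0.1667)) / 5 = 30.8333/5 = 6.1667
  S = [[7.7667, 0.3667],
 [0.3667, 6.1667]].

Step 3 — invert S. det(S) = 7.7667·6.1667 - (0.3667)² = 47.76.
  S^{-1} = (1/det) · [[d, -b], [-b, a]] = [[0.1291, -0.0077],
 [-0.0077, 0.1626]].

Step 4 — quadratic form (x̄ - mu_0)^T · S^{-1} · (x̄ - mu_0):
  S^{-1} · (x̄ - mu_0) = (-0.134, -0.3434),
  (x̄ - mu_0)^T · [...] = (-1.1667)·(-0.134) + (-2.1667)·(-0.3434) = 0.9003.

Step 5 — scale by n: T² = 6 · 0.9003 = 5.402.

T² ≈ 5.402


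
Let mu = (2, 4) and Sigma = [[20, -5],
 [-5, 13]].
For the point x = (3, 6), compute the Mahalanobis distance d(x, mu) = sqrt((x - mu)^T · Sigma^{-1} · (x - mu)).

Step 1 — centre the observation: (x - mu) = (1, 2).

Step 2 — invert Sigma. det(Sigma) = 20·13 - (-5)² = 235.
  Sigma^{-1} = (1/det) · [[d, -b], [-b, a]] = [[0.0553, 0.0213],
 [0.0213, 0.0851]].

Step 3 — form the quadratic (x - mu)^T · Sigma^{-1} · (x - mu):
  Sigma^{-1} · (x - mu) = (0.0979, 0.1915).
  (x - mu)^T · [Sigma^{-1} · (x - mu)] = (1)·(0.0979) + (2)·(0.1915) = 0.4809.

Step 4 — take square root: d = √(0.4809) ≈ 0.6934.

d(x, mu) = √(0.4809) ≈ 0.6934


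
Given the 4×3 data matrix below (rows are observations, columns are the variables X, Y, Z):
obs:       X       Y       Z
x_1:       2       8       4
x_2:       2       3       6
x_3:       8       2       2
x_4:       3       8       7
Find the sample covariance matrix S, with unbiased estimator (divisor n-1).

Step 1 — column means:
  mean(X) = (2 + 2 + 8 + 3) / 4 = 15/4 = 3.75
  mean(Y) = (8 + 3 + 2 + 8) / 4 = 21/4 = 5.25
  mean(Z) = (4 + 6 + 2 + 7) / 4 = 19/4 = 4.75

Step 2 — sample covariance S[i,j] = (1/(n-1)) · Σ_k (x_{k,i} - mean_i) · (x_{k,j} - mean_j), with n-1 = 3.
  S[X,X] = ((-1.75)·(-1.75) + (-1.75)·(-1.75) + (4.25)·(4.25) + (-0.75)·(-0.75)) / 3 = 24.75/3 = 8.25
  S[X,Y] = ((-1.75)·(2.75) + (-1.75)·(-2.25) + (4.25)·(-3.25) + (-0.75)·(2.75)) / 3 = -16.75/3 = -5.5833
  S[X,Z] = ((-1.75)·(-0.75) + (-1.75)·(1.25) + (4.25)·(-2.75) + (-0.75)·(2.25)) / 3 = -14.25/3 = -4.75
  S[Y,Y] = ((2.75)·(2.75) + (-2.25)·(-2.25) + (-3.25)·(-3.25) + (2.75)·(2.75)) / 3 = 30.75/3 = 10.25
  S[Y,Z] = ((2.75)·(-0.75) + (-2.25)·(1.25) + (-3.25)·(-2.75) + (2.75)·(2.25)) / 3 = 10.25/3 = 3.4167
  S[Z,Z] = ((-0.75)·(-0.75) + (1.25)·(1.25) + (-2.75)·(-2.75) + (2.25)·(2.25)) / 3 = 14.75/3 = 4.9167

S is symmetric (S[j,i] = S[i,j]). Assembling:

S = [[8.25, -5.5833, -4.75],
 [-5.5833, 10.25, 3.4167],
 [-4.75, 3.4167, 4.9167]]


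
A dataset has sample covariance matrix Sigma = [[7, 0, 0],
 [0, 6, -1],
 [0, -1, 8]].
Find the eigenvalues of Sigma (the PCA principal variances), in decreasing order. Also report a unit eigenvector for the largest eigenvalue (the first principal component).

Step 1 — characteristic polynomial p(λ) = det(λI - Sigma) = λ³ - tr·λ² + c_1·λ - det, where tr = trace, c_1 = sum of the principal 2×2 minors, det = det(Sigma):
  tr = 7 + 6 + 8 = 21,
  c_1 = (7·6 - (0)²) + (7·8 - (0)²) + (6·8 - (-1)²) = 42 + 56 + 47 = 145,
  det = 7·(6·8 - (-1)²) - (0)·((0)·8 - (-1)·(0)) + (0)·((0)·(-1) - 6·(0)) = 7·(47) - (0)·(0) + (0)·(0) = 329.
  So p(λ) = λ³ - 21λ² + 145λ - 329.
Step 2 — look for an integer root (rational root theorem: any rational root is an integer divisor of 329). Testing λ = 7:
  p(7) = 343 - 1029 + 1015 - 329 = 0  ✓
  Dividing out (λ - 7): p(λ) = (λ - 7)(λ² - 14λ + 47).
Step 3 — remaining eigenvalues from the quadratic λ² - 14λ + 47 = 0:
  Δ = 14² - 4·47 = 196 - 188 = 8,  λ = (14 ± √8)/2 = (14 ± 2.8284)/2 ≈ 8.4142 or 5.5858.
  Sorted: λ_1 = 8.4142,  λ_2 = 7,  λ_3 = 5.5858  (check: sum = 21 = tr ✓).

Step 4 — unit eigenvector for λ_1 ≈ 8.4142: v spans the null space of (Sigma - λ_1 I), whose rows are
  r_1 = (-1.4142, 0, 0),  r_2 = (0, -2.4142, -1),  r_3 = (0, -1, -0.4142).
  v is orthogonal to every row, so take v ∝ r_1 × r_2 = ((0)·(-1) - (0)·(-2.4142), (0)·(0) - (-1.4142)·(-1), (-1.4142)·(-2.4142) - (0)·(0)) ≈ (0, -1.4142, 3.4142).
  Rescale (multiply by -1 so the first nonzero entry is positive): u = (0, 1.4142, -3.4142).
  ||u|| = √((0)² + (1.4142)² + (-3.4142)²) = √(13.6569) ≈ 3.6955,  v_1 = u/||u|| ≈ (0, 0.3827, -0.9239) (||v_1|| = 1).

λ_1 = 8.4142,  λ_2 = 7,  λ_3 = 5.5858;  v_1 ≈ (0, 0.3827, -0.9239)


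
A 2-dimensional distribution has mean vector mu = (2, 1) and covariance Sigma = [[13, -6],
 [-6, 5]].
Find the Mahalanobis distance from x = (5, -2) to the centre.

Step 1 — centre the observation: (x - mu) = (3, -3).

Step 2 — invert Sigma. det(Sigma) = 13·5 - (-6)² = 29.
  Sigma^{-1} = (1/det) · [[d, -b], [-b, a]] = [[0.1724, 0.2069],
 [0.2069, 0.4483]].

Step 3 — form the quadratic (x - mu)^T · Sigma^{-1} · (x - mu):
  Sigma^{-1} · (x - mu) = (-0.1034, -0.7241).
  (x - mu)^T · [Sigma^{-1} · (x - mu)] = (3)·(-0.1034) + (-3)·(-0.7241) = 1.8621.

Step 4 — take square root: d = √(1.8621) ≈ 1.3646.

d(x, mu) = √(1.8621) ≈ 1.3646


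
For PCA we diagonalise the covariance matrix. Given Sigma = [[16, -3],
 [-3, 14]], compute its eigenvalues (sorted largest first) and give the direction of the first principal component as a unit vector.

Step 1 — characteristic polynomial of 2×2 Sigma:
  det(Sigma - λI) = λ² - trace · λ + det = 0.
  trace = 16 + 14 = 30, det = 16·14 - (-3)² = 215.
Step 2 — discriminant:
  Δ = trace² - 4·det = 900 - 860 = 40.
Step 3 — eigenvalues:
  λ = (trace ± √Δ)/2 = (30 ± 6.3246)/2,
  λ_1 = 18.1623,  λ_2 = 11.8377.

Step 4 — unit eigenvector for λ_1: solve (Sigma - λ_1 I)v = 0. First row:
  (16 - 18.1623)·v_x + (-3)·v_y = 0, i.e. (-2.1623)·v_x + (-3)·v_y = 0,
  so v ∝ (b, λ_1 - a) = (-3, 2.1623); multiply by -1 so the first entry is positive: u = (3, -2.1623).
  ||u|| = √((3)² + (-2.1623)²) = √(13.6754) ≈ 3.698,
  v_1 = u/||u|| ≈ (0.8112, -0.5847) (||v_1|| = 1).

λ_1 = 18.1623,  λ_2 = 11.8377;  v_1 ≈ (0.8112, -0.5847)


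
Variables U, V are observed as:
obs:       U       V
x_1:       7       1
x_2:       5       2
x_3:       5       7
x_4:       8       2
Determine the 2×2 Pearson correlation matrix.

Step 1 — column means:
  mean(U) = (7 + 5 + 5 + 8) / 4 = 25/4 = 6.25
  mean(V) = (1 + 2 + 7 + 2) / 4 = 12/4 = 3

Step 2 — sample variances and covariances s[i,j] = (1/(n-1)) · Σ_k (x_{k,i} - mean_i) · (x_{k,j} - mean_j), with n-1 = 3:
  s[U,U] = ((0.75)·(0.75) + (-1.25)·(-1.25) + (-1.25)·(-1.25) + (1.75)·(1.75)) / 3 = 6.75/3 = 2.25
  s[U,V] = ((0.75)·(-2) + (-1.25)·(-1) + (-1.25)·(4) + (1.75)·(-1)) / 3 = -7/3 = -2.3333
  s[V,V] = ((-2)·(-2) + (-1)·(-1) + (4)·(4) + (-1)·(-1)) / 3 = 22/3 = 7.3333
  Sample standard deviations s_i = √(s[i,i]):
  s(U) = √(2.25) = 1.5
  s(V) = √(7.3333) = 2.708

Step 3 — r_{ij} = s_{ij} / (s_i · s_j):
  r[U,U] = 1 (diagonal).
  r[U,V] = -2.3333 / (1.5 · 2.708) = -2.3333 / 4.062 = -0.5744
  r[V,V] = 1 (diagonal).

R is symmetric with unit diagonal. Assembling:

R = [[1, -0.5744],
 [-0.5744, 1]]


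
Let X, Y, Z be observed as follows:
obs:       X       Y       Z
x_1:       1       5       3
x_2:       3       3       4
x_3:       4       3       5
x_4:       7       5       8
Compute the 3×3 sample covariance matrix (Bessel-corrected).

Step 1 — column means:
  mean(X) = (1 + 3 + 4 + 7) / 4 = 15/4 = 3.75
  mean(Y) = (5 + 3 + 3 + 5) / 4 = 16/4 = 4
  mean(Z) = (3 + 4 + 5 + 8) / 4 = 20/4 = 5

Step 2 — sample covariance S[i,j] = (1/(n-1)) · Σ_k (x_{k,i} - mean_i) · (x_{k,j} - mean_j), with n-1 = 3.
  S[X,X] = ((-2.75)·(-2.75) + (-0.75)·(-0.75) + (0.25)·(0.25) + (3.25)·(3.25)) / 3 = 18.75/3 = 6.25
  S[X,Y] = ((-2.75)·(1) + (-0.75)·(-1) + (0.25)·(-1) + (3.25)·(1)) / 3 = 1/3 = 0.3333
  S[X,Z] = ((-2.75)·(-2) + (-0.75)·(-1) + (0.25)·(0) + (3.25)·(3)) / 3 = 16/3 = 5.3333
  S[Y,Y] = ((1)·(1) + (-1)·(-1) + (-1)·(-1) + (1)·(1)) / 3 = 4/3 = 1.3333
  S[Y,Z] = ((1)·(-2) + (-1)·(-1) + (-1)·(0) + (1)·(3)) / 3 = 2/3 = 0.6667
  S[Z,Z] = ((-2)·(-2) + (-1)·(-1) + (0)·(0) + (3)·(3)) / 3 = 14/3 = 4.6667

S is symmetric (S[j,i] = S[i,j]). Assembling:

S = [[6.25, 0.3333, 5.3333],
 [0.3333, 1.3333, 0.6667],
 [5.3333, 0.6667, 4.6667]]


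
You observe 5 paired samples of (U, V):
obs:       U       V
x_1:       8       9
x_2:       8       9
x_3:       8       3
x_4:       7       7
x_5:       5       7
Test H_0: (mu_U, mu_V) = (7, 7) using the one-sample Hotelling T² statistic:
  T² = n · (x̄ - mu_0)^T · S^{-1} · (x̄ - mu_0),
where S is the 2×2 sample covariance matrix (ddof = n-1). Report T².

Step 1 — sample mean vector:
  mean(U) = (8 + 8 + 8 + 7 + 5) / 5 = 36/5 = 7.2
  mean(V) = (9 + 9 + 3 + 7 + 7) / 5 = 35/5 = 7
  x̄ = (7.2, 7),  deviation x̄ - mu_0 = (7.2, 7) - (7, 7) = (0.2, 0).

Step 2 — sample covariance matrix, S[i,j] = (1/(n-1)) · Σ_k (x_{k,i} - mean_i) · (x_{k,j} - mean_j), divisor n-1 = 4:
  S[U,U] = ((0.8)·(0.8) + (0.8)·(0.8) + (0.8)·(0.8) + (-0.2)·(-0.2) + (-2.2)·(-2.2)) / 4 = 6.8/4 = 1.7
  S[U,V] = ((0.8)·(2) + (0.8)·(2) + (0.8)·(-4) + (-0.2)·(0) + (-2.2)·(0)) / 4 = 0/4 = 0
  S[V,V] = ((2)·(2) + (2)·(2) + (-4)·(-4) + (0)·(0) + (0)·(0)) / 4 = 24/4 = 6
  S = [[1.7, 0],
 [0, 6]].

Step 3 — invert S. det(S) = 1.7·6 - (0)² = 10.2.
  S^{-1} = (1/det) · [[d, -b], [-b, a]] = [[0.5882, 0],
 [0, 0.1667]].

Step 4 — quadratic form (x̄ - mu_0)^T · S^{-1} · (x̄ - mu_0):
  S^{-1} · (x̄ - mu_0) = (0.1176, 0),
  (x̄ - mu_0)^T · [...] = (0.2)·(0.1176) + (0)·(0) = 0.0235.

Step 5 — scale by n: T² = 5 · 0.0235 = 0.1176.

T² ≈ 0.1176


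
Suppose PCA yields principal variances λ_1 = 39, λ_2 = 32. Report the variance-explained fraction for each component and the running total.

Step 1 — total variance = trace(Sigma) = Σ λ_i = 39 + 32 = 71.

Step 2 — fraction explained by component i = λ_i / Σ λ:
  PC1: 39/71 = 0.5493
  PC2: 32/71 = 0.4507

Step 3 — cumulative fraction after k components = (λ_1 + ... + λ_k) / Σ λ:
  k = 1: 39/71 = 0.5493
  k = 2: (39 + 32)/71 = 71/71 = 1

Summary (fraction, with percent):

explained: PC1 0.5493 (54.93%), PC2 0.4507 (45.07%);  cumulative: 0.5493, 1


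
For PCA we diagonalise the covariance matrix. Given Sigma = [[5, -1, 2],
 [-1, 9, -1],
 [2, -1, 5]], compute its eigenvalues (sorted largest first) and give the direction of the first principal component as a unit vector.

Step 1 — characteristic polynomial p(λ) = det(λI - Sigma) = λ³ - tr·λ² + c_1·λ - det, where tr = trace, c_1 = sum of the principal 2×2 minors, det = det(Sigma):
  tr = 5 + 9 + 5 = 19,
  c_1 = (5·9 - (-1)²) + (5·5 - (2)²) + (9·5 - (-1)²) = 44 + 21 + 44 = 109,
  det = 5·(9·5 - (-1)²) - (-1)·((-1)·5 - (-1)·(2)) + (2)·((-1)·(-1) - 9·(2)) = 5·(44) - (-1)·(-3) + (2)·(-17) = 183.
  So p(λ) = λ³ - 19λ² + 109λ - 183.
Step 2 — look for an integer root (rational root theorem: any rational root is an integer divisor of 183). Testing λ = 3:
  p(3) = 27 - 171 + 327 - 183 = 0  ✓
  Dividing out (λ - 3): p(λ) = (λ - 3)(λ² - 16λ + 61).
Step 3 — remaining eigenvalues from the quadratic λ² - 16λ + 61 = 0:
  Δ = 16² - 4·61 = 256 - 244 = 12,  λ = (16 ± √12)/2 = (16 ± 3.4641)/2 ≈ 9.7321 or 6.2679.
  Sorted: λ_1 = 9.7321,  λ_2 = 6.2679,  λ_3 = 3  (check: sum = 19 = tr ✓).

Step 4 — unit eigenvector for λ_1 ≈ 9.7321: v spans the null space of (Sigma - λ_1 I), whose rows are
  r_1 = (-4.7321, -1, 2),  r_2 = (-1, -0.7321, -1),  r_3 = (2, -1, -4.7321).
  v is orthogonal to every row, so take v ∝ r_1 × r_2 = ((-1)·(-1) - (2)·(-0.7321), (2)·(-1) - (-4.7321)·(-1), (-4.7321)·(-0.7321) - (-1)·(-1)) ≈ (2.4641, -6.7321, 2.4641).
  Let u = (2.4641, -6.7321, 2.4641).
  ||u|| = √((2.4641)² + (-6.7321)² + (2.4641)²) = √(57.4641) ≈ 7.5805,  v_1 = u/||u|| ≈ (0.3251, -0.8881, 0.3251) (||v_1|| = 1).

λ_1 = 9.7321,  λ_2 = 6.2679,  λ_3 = 3;  v_1 ≈ (0.3251, -0.8881, 0.3251)


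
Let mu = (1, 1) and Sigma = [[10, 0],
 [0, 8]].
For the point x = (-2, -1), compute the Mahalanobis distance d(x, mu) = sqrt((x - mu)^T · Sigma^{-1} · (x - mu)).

Step 1 — centre the observation: (x - mu) = (-3, -2).

Step 2 — invert Sigma. det(Sigma) = 10·8 - (0)² = 80.
  Sigma^{-1} = (1/det) · [[d, -b], [-b, a]] = [[0.1, 0],
 [0, 0.125]].

Step 3 — form the quadratic (x - mu)^T · Sigma^{-1} · (x - mu):
  Sigma^{-1} · (x - mu) = (-0.3, -0.25).
  (x - mu)^T · [Sigma^{-1} · (x - mu)] = (-3)·(-0.3) + (-2)·(-0.25) = 1.4.

Step 4 — take square root: d = √(1.4) ≈ 1.1832.

d(x, mu) = √(1.4) ≈ 1.1832


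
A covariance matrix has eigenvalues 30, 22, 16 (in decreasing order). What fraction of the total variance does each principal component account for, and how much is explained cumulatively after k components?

Step 1 — total variance = trace(Sigma) = Σ λ_i = 30 + 22 + 16 = 68.

Step 2 — fraction explained by component i = λ_i / Σ λ:
  PC1: 30/68 = 0.4412
  PC2: 22/68 = 0.3235
  PC3: 16/68 = 0.2353

Step 3 — cumulative fraction after k components = (λ_1 + ... + λ_k) / Σ λ:
  k = 1: 30/68 = 0.4412
  k = 2: (30 + 22)/68 = 52/68 = 0.7647
  k = 3: (30 + 22 + 16)/68 = 68/68 = 1

Summary (fraction, with percent):

explained: PC1 0.4412 (44.12%), PC2 0.3235 (32.35%), PC3 0.2353 (23.53%);  cumulative: 0.4412, 0.7647, 1


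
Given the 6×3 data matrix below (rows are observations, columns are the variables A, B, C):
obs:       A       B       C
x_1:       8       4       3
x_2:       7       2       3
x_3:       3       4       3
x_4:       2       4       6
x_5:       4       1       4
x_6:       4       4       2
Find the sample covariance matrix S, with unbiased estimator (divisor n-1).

Step 1 — column means:
  mean(A) = (8 + 7 + 3 + 2 + 4 + 4) / 6 = 28/6 = 4.6667
  mean(B) = (4 + 2 + 4 + 4 + 1 + 4) / 6 = 19/6 = 3.1667
  mean(C) = (3 + 3 + 3 + 6 + 4 + 2) / 6 = 21/6 = 3.5

Step 2 — sample covariance S[i,j] = (1/(n-1)) · Σ_k (x_{k,i} - mean_i) · (x_{k,j} - mean_j), with n-1 = 5.
  S[A,A] = ((3.3333)·(3.3333) + (2.3333)·(2.3333) + (-1.6667)·(-1.6667) + (-2.6667)·(-2.6667) + (-0.6667)·(-0.6667) + (-0.6667)·(-0.6667)) / 5 = 27.3333/5 = 5.4667
  S[A,B] = ((3.3333)·(0.8333) + (2.3333)·(-1.1667) + (-1.6667)·(0.8333) + (-2.6667)·(0.8333) + (-0.6667)·(-2.1667) + (-0.6667)·(0.8333)) / 5 = -2.6667/5 = -0.5333
  S[A,C] = ((3.3333)·(-0.5) + (2.3333)·(-0.5) + (-1.6667)·(-0.5) + (-2.6667)·(2.5) + (-0.6667)·(0.5) + (-0.6667)·(-1.5)) / 5 = -8/5 = -1.6
  S[B,B] = ((0.8333)·(0.8333) + (-1.1667)·(-1.1667) + (0.8333)·(0.8333) + (0.8333)·(0.8333) + (-2.1667)·(-2.1667) + (0.8333)·(0.8333)) / 5 = 8.8333/5 = 1.7667
  S[B,C] = ((0.8333)·(-0.5) + (-1.1667)·(-0.5) + (0.8333)·(-0.5) + (0.8333)·(2.5) + (-2.1667)·(0.5) + (0.8333)·(-1.5)) / 5 = -0.5/5 = -0.1
  S[C,C] = ((-0.5)·(-0.5) + (-0.5)·(-0.5) + (-0.5)·(-0.5) + (2.5)·(2.5) + (0.5)·(0.5) + (-1.5)·(-1.5)) / 5 = 9.5/5 = 1.9

S is symmetric (S[j,i] = S[i,j]). Assembling:

S = [[5.4667, -0.5333, -1.6],
 [-0.5333, 1.7667, -0.1],
 [-1.6, -0.1, 1.9]]


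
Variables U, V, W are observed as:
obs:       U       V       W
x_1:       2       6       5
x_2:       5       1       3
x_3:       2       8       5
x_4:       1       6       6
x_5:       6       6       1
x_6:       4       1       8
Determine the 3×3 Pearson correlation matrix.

Step 1 — column means:
  mean(U) = (2 + 5 + 2 + 1 + 6 + 4) / 6 = 20/6 = 3.3333
  mean(V) = (6 + 1 + 8 + 6 + 6 + 1) / 6 = 28/6 = 4.6667
  mean(W) = (5 + 3 + 5 + 6 + 1 + 8) / 6 = 28/6 = 4.6667

Step 2 — sample variances and covariances s[i,j] = (1/(n-1)) · Σ_k (x_{k,i} - mean_i) · (x_{k,j} - mean_j), with n-1 = 5:
  s[U,U] = ((-1.3333)·(-1.3333) + (1.6667)·(1.6667) + (-1.3333)·(-1.3333) + (-2.3333)·(-2.3333) + (2.6667)·(2.6667) + (0.6667)·(0.6667)) / 5 = 19.3333/5 = 3.8667
  s[U,V] = ((-1.3333)·(1.3333) + (1.6667)·(-3.6667) + (-1.3333)·(3.3333) + (-2.3333)·(1.3333) + (2.6667)·(1.3333) + (0.6667)·(-3.6667)) / 5 = -14.3333/5 = -2.8667
  s[U,W] = ((-1.3333)·(0.3333) + (1.6667)·(-1.6667) + (-1.3333)·(0.3333) + (-2.3333)·(1.3333) + (2.6667)·(-3.6667) + (0.6667)·(3.3333)) / 5 = -14.3333/5 = -2.8667
  s[V,V] = ((1.3333)·(1.3333) + (-3.6667)·(-3.6667) + (3.3333)·(3.3333) + (1.3333)·(1.3333) + (1.3333)·(1.3333) + (-3.6667)·(-3.6667)) / 5 = 43.3333/5 = 8.6667
  s[V,W] = ((1.3333)·(0.3333) + (-3.6667)·(-1.6667) + (3.3333)·(0.3333) + (1.3333)·(1.3333) + (1.3333)·(-3.6667) + (-3.6667)·(3.3333)) / 5 = -7.6667/5 = -1.5333
  s[W,W] = ((0.3333)·(0.3333) + (-1.6667)·(-1.6667) + (0.3333)·(0.3333) + (1.3333)·(1.3333) + (-3.6667)·(-3.6667) + (3.3333)·(3.3333)) / 5 = 29.3333/5 = 5.8667
  Sample standard deviations s_i = √(s[i,i]):
  s(U) = √(3.8667) = 1.9664
  s(V) = √(8.6667) = 2.9439
  s(W) = √(5.8667) = 2.4221

Step 3 — r_{ij} = s_{ij} / (s_i · s_j):
  r[U,U] = 1 (diagonal).
  r[U,V] = -2.8667 / (1.9664 · 2.9439) = -2.8667 / 5.7889 = -0.4952
  r[U,W] = -2.8667 / (1.9664 · 2.4221) = -2.8667 / 4.7628 = -0.6019
  r[V,V] = 1 (diagonal).
  r[V,W] = -1.5333 / (2.9439 · 2.4221) = -1.5333 / 7.1305 = -0.215
  r[W,W] = 1 (diagonal).

R is symmetric with unit diagonal. Assembling:

R = [[1, -0.4952, -0.6019],
 [-0.4952, 1, -0.215],
 [-0.6019, -0.215, 1]]


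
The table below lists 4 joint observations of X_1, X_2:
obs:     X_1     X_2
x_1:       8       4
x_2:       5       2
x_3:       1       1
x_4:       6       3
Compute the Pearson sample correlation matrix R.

Step 1 — column means:
  mean(X_1) = (8 + 5 + 1 + 6) / 4 = 20/4 = 5
  mean(X_2) = (4 + 2 + 1 + 3) / 4 = 10/4 = 2.5

Step 2 — sample variances and covariances s[i,j] = (1/(n-1)) · Σ_k (x_{k,i} - mean_i) · (x_{k,j} - mean_j), with n-1 = 3:
  s[X_1,X_1] = ((3)·(3) + (0)·(0) + (-4)·(-4) + (1)·(1)) / 3 = 26/3 = 8.6667
  s[X_1,X_2] = ((3)·(1.5) + (0)·(-0.5) + (-4)·(-1.5) + (1)·(0.5)) / 3 = 11/3 = 3.6667
  s[X_2,X_2] = ((1.5)·(1.5) + (-0.5)·(-0.5) + (-1.5)·(-1.5) + (0.5)·(0.5)) / 3 = 5/3 = 1.6667
  Sample standard deviations s_i = √(s[i,i]):
  s(X_1) = √(8.6667) = 2.9439
  s(X_2) = √(1.6667) = 1.291

Step 3 — r_{ij} = s_{ij} / (s_i · s_j):
  r[X_1,X_1] = 1 (diagonal).
  r[X_1,X_2] = 3.6667 / (2.9439 · 1.291) = 3.6667 / 3.8006 = 0.9648
  r[X_2,X_2] = 1 (diagonal).

R is symmetric with unit diagonal. Assembling:

R = [[1, 0.9648],
 [0.9648, 1]]


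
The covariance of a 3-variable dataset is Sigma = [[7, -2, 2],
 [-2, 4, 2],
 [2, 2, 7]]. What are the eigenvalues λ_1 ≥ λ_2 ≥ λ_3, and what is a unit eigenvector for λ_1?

Step 1 — characteristic polynomial p(λ) = det(λI - Sigma) = λ³ - tr·λ² + c_1·λ - det, where tr = trace, c_1 = sum of the principal 2×2 minors, det = det(Sigma):
  tr = 7 + 4 + 7 = 18,
  c_1 = (7·4 - (-2)²) + (7·7 - (2)²) + (4·7 - (2)²) = 24 + 45 + 24 = 93,
  det = 7·(4·7 - (2)²) - (-2)·((-2)·7 - (2)·(2)) + (2)·((-2)·(2) - 4·(2)) = 7·(24) - (-2)·(-18) + (2)·(-12) = 108.
  So p(λ) = λ³ - 18λ² + 93λ - 108.
Step 2 — look for an integer root (rational root theorem: any rational root is an integer divisor of 108). Testing λ = 9:
  p(9) = 729 - 1458 + 837 - 108 = 0  ✓
  Dividing out (λ - 9): p(λ) = (λ - 9)(λ² - 9λ + 12).
Step 3 — remaining eigenvalues from the quadratic λ² - 9λ + 12 = 0:
  Δ = 9² - 4·12 = 81 - 48 = 33,  λ = (9 ± √33)/2 = (9 ± 5.7446)/2 ≈ 7.3723 or 1.6277.
  Sorted: λ_1 = 9,  λ_2 = 7.3723,  λ_3 = 1.6277  (check: sum = 18 = tr ✓).

Step 4 — unit eigenvector for λ_1 = 9: v spans the null space of (Sigma - λ_1 I), whose rows are
  r_1 = (-2, -2, 2),  r_2 = (-2, -5, 2),  r_3 = (2, 2, -2).
  v is orthogonal to every row, so take v ∝ r_1 × r_2 = ((-2)·(2) - (2)·(-5), (2)·(-2) - (-2)·(2), (-2)·(-5) - (-2)·(-2)) = (6, 0, 6).
  Rescale (divide by 6): u = (1, 0, 1).
  ||u|| = √((1)² + (0)² + (1)²) = √(2) ≈ 1.4142,  v_1 = u/||u|| ≈ (0.7071, 0, 0.7071) (||v_1|| = 1).

λ_1 = 9,  λ_2 = 7.3723,  λ_3 = 1.6277;  v_1 ≈ (0.7071, 0, 0.7071)


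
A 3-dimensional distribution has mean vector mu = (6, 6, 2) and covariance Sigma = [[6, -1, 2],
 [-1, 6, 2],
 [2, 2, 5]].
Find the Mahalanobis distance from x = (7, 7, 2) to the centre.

Step 1 — centre the observation: (x - mu) = (1, 1, 0).

Step 2 — invert Sigma (cofactor / det for 3×3, or solve directly):
  Sigma^{-1} = [[0.2185, 0.0756, -0.1176],
 [0.0756, 0.2185, -0.1176],
 [-0.1176, -0.1176, 0.2941]].

Step 3 — form the quadratic (x - mu)^T · Sigma^{-1} · (x - mu):
  Sigma^{-1} · (x - mu) = (0.2941, 0.2941, -0.2353).
  (x - mu)^T · [Sigma^{-1} · (x - mu)] = (1)·(0.2941) + (1)·(0.2941) + (0)·(-0.2353) = 0.5882.

Step 4 — take square root: d = √(0.5882) ≈ 0.767.

d(x, mu) = √(0.5882) ≈ 0.767


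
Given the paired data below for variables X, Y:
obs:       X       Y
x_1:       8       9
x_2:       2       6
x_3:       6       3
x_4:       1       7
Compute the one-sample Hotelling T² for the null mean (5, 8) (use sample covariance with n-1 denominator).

Step 1 — sample mean vector:
  mean(X) = (8 + 2 + 6 + 1) / 4 = 17/4 = 4.25
  mean(Y) = (9 + 6 + 3 + 7) / 4 = 25/4 = 6.25
  x̄ = (4.25, 6.25),  deviation x̄ - mu_0 = (4.25, 6.25) - (5, 8) = (-0.75, -1.75).

Step 2 — sample covariance matrix, S[i,j] = (1/(n-1)) · Σ_k (x_{k,i} - mean_i) · (x_{k,j} - mean_j), divisor n-1 = 3:
  S[X,X] = ((3.75)·(3.75) + (-2.25)·(-2.25) + (1.75)·(1.75) + (-3.25)·(-3.25)) / 3 = 32.75/3 = 10.9167
  S[X,Y] = ((3.75)·(2.75) + (-2.25)·(-0.25) + (1.75)·(-3.25) + (-3.25)·(0.75)) / 3 = 2.75/3 = 0.9167
  S[Y,Y] = ((2.75)·(2.75) + (-0.25)·(-0.25) + (-3.25)·(-3.25) + (0.75)·(0.75)) / 3 = 18.75/3 = 6.25
  S = [[10.9167, 0.9167],
 [0.9167, 6.25]].

Step 3 — invert S. det(S) = 10.9167·6.25 - (0.9167)² = 67.3889.
  S^{-1} = (1/det) · [[d, -b], [-b, a]] = [[0.0927, -0.0136],
 [-0.0136, 0.162]].

Step 4 — quadratic form (x̄ - mu_0)^T · S^{-1} · (x̄ - mu_0):
  S^{-1} · (x̄ - mu_0) = (-0.0458, -0.2733),
  (x̄ - mu_0)^T · [...] = (-0.75)·(-0.0458) + (-1.75)·(-0.2733) = 0.5126.

Step 5 — scale by n: T² = 4 · 0.5126 = 2.0503.

T² ≈ 2.0503


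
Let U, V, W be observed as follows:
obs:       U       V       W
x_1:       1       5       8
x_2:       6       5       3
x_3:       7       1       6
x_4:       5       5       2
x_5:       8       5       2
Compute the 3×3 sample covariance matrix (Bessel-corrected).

Step 1 — column means:
  mean(U) = (1 + 6 + 7 + 5 + 8) / 5 = 27/5 = 5.4
  mean(V) = (5 + 5 + 1 + 5 + 5) / 5 = 21/5 = 4.2
  mean(W) = (8 + 3 + 6 + 2 + 2) / 5 = 21/5 = 4.2

Step 2 — sample covariance S[i,j] = (1/(n-1)) · Σ_k (x_{k,i} - mean_i) · (x_{k,j} - mean_j), with n-1 = 4.
  S[U,U] = ((-4.4)·(-4.4) + (0.6)·(0.6) + (1.6)·(1.6) + (-0.4)·(-0.4) + (2.6)·(2.6)) / 4 = 29.2/4 = 7.3
  S[U,V] = ((-4.4)·(0.8) + (0.6)·(0.8) + (1.6)·(-3.2) + (-0.4)·(0.8) + (2.6)·(0.8)) / 4 = -6.4/4 = -1.6
  S[U,W] = ((-4.4)·(3.8) + (0.6)·(-1.2) + (1.6)·(1.8) + (-0.4)·(-2.2) + (2.6)·(-2.2)) / 4 = -19.4/4 = -4.85
  S[V,V] = ((0.8)·(0.8) + (0.8)·(0.8) + (-3.2)·(-3.2) + (0.8)·(0.8) + (0.8)·(0.8)) / 4 = 12.8/4 = 3.2
  S[V,W] = ((0.8)·(3.8) + (0.8)·(-1.2) + (-3.2)·(1.8) + (0.8)·(-2.2) + (0.8)·(-2.2)) / 4 = -7.2/4 = -1.8
  S[W,W] = ((3.8)·(3.8) + (-1.2)·(-1.2) + (1.8)·(1.8) + (-2.2)·(-2.2) + (-2.2)·(-2.2)) / 4 = 28.8/4 = 7.2

S is symmetric (S[j,i] = S[i,j]). Assembling:

S = [[7.3, -1.6, -4.85],
 [-1.6, 3.2, -1.8],
 [-4.85, -1.8, 7.2]]


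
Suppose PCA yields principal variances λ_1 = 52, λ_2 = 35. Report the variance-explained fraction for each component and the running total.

Step 1 — total variance = trace(Sigma) = Σ λ_i = 52 + 35 = 87.

Step 2 — fraction explained by component i = λ_i / Σ λ:
  PC1: 52/87 = 0.5977
  PC2: 35/87 = 0.4023

Step 3 — cumulative fraction after k components = (λ_1 + ... + λ_k) / Σ λ:
  k = 1: 52/87 = 0.5977
  k = 2: (52 + 35)/87 = 87/87 = 1

Summary (fraction, with percent):

explained: PC1 0.5977 (59.77%), PC2 0.4023 (40.23%);  cumulative: 0.5977, 1


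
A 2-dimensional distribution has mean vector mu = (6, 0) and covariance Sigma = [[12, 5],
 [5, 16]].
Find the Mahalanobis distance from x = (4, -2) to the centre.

Step 1 — centre the observation: (x - mu) = (-2, -2).

Step 2 — invert Sigma. det(Sigma) = 12·16 - (5)² = 167.
  Sigma^{-1} = (1/det) · [[d, -b], [-b, a]] = [[0.0958, -0.0299],
 [-0.0299, 0.0719]].

Step 3 — form the quadratic (x - mu)^T · Sigma^{-1} · (x - mu):
  Sigma^{-1} · (x - mu) = (-0.1317, -0.0838).
  (x - mu)^T · [Sigma^{-1} · (x - mu)] = (-2)·(-0.1317) + (-2)·(-0.0838) = 0.4311.

Step 4 — take square root: d = √(0.4311) ≈ 0.6566.

d(x, mu) = √(0.4311) ≈ 0.6566


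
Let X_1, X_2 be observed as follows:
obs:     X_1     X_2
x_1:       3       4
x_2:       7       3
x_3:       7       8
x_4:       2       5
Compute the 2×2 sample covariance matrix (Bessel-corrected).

Step 1 — column means:
  mean(X_1) = (3 + 7 + 7 + 2) / 4 = 19/4 = 4.75
  mean(X_2) = (4 + 3 + 8 + 5) / 4 = 20/4 = 5

Step 2 — sample covariance S[i,j] = (1/(n-1)) · Σ_k (x_{k,i} - mean_i) · (x_{k,j} - mean_j), with n-1 = 3.
  S[X_1,X_1] = ((-1.75)·(-1.75) + (2.25)·(2.25) + (2.25)·(2.25) + (-2.75)·(-2.75)) / 3 = 20.75/3 = 6.9167
  S[X_1,X_2] = ((-1.75)·(-1) + (2.25)·(-2) + (2.25)·(3) + (-2.75)·(0)) / 3 = 4/3 = 1.3333
  S[X_2,X_2] = ((-1)·(-1) + (-2)·(-2) + (3)·(3) + (0)·(0)) / 3 = 14/3 = 4.6667

S is symmetric (S[j,i] = S[i,j]). Assembling:

S = [[6.9167, 1.3333],
 [1.3333, 4.6667]]


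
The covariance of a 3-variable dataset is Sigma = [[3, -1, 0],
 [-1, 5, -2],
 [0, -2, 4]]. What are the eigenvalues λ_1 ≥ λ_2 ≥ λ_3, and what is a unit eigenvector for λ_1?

Step 1 — characteristic polynomial p(λ) = det(λI - Sigma) = λ³ - tr·λ² + c_1·λ - det, where tr = trace, c_1 = sum of the principal 2×2 minors, det = det(Sigma):
  tr = 3 + 5 + 4 = 12,
  c_1 = (3·5 - (-1)²) + (3·4 - (0)²) + (5·4 - (-2)²) = 14 + 12 + 16 = 42,
  det = 3·(5·4 - (-2)²) - (-1)·((-1)·4 - (-2)·(0)) + (0)·((-1)·(-2) - 5·(0)) = 3·(16) - (-1)·(-4) + (0)·(2) = 44.
  So p(λ) = λ³ - 12λ² + 42λ - 44.
Step 2 — look for an integer root (rational root theorem: any rational root is an integer divisor of 44). Testing λ = 2:
  p(2) = 8 - 48 + 84 - 44 = 0  ✓
  Dividing out (λ - 2): p(λ) = (λ - 2)(λ² - 10λ + 22).
Step 3 — remaining eigenvalues from the quadratic λ² - 10λ + 22 = 0:
  Δ = 10² - 4·22 = 100 - 88 = 12,  λ = (10 ± √12)/2 = (10 ± 3.4641)/2 ≈ 6.7321 or 3.2679.
  Sorted: λ_1 = 6.7321,  λ_2 = 3.2679,  λ_3 = 2  (check: sum = 12 = tr ✓).

Step 4 — unit eigenvector for λ_1 ≈ 6.7321: v spans the null space of (Sigma - λ_1 I), whose rows are
  r_1 = (-3.7321, -1, 0),  r_2 = (-1, -1.7321, -2),  r_3 = (0, -2, -2.7321).
  v is orthogonal to every row, so take v ∝ r_1 × r_2 = ((-1)·(-2) - (0)·(-1.7321), (0)·(-1) - (-3.7321)·(-2), (-3.7321)·(-1.7321) - (-1)·(-1)) ≈ (2, -7.4641, 5.4641).
  Let u = (2, -7.4641, 5.4641).
  ||u|| = √((2)² + (-7.4641)² + (5.4641)²) = √(89.5692) ≈ 9.4641,  v_1 = u/||u|| ≈ (0.2113, -0.7887, 0.5774) (||v_1|| = 1).

λ_1 = 6.7321,  λ_2 = 3.2679,  λ_3 = 2;  v_1 ≈ (0.2113, -0.7887, 0.5774)


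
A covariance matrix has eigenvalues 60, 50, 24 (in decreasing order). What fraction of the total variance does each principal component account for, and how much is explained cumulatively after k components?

Step 1 — total variance = trace(Sigma) = Σ λ_i = 60 + 50 + 24 = 134.

Step 2 — fraction explained by component i = λ_i / Σ λ:
  PC1: 60/134 = 0.4478
  PC2: 50/134 = 0.3731
  PC3: 24/134 = 0.1791

Step 3 — cumulative fraction after k components = (λ_1 + ... + λ_k) / Σ λ:
  k = 1: 60/134 = 0.4478
  k = 2: (60 + 50)/134 = 110/134 = 0.8209
  k = 3: (60 + 50 + 24)/134 = 134/134 = 1

Summary (fraction, with percent):

explained: PC1 0.4478 (44.78%), PC2 0.3731 (37.31%), PC3 0.1791 (17.91%);  cumulative: 0.4478, 0.8209, 1


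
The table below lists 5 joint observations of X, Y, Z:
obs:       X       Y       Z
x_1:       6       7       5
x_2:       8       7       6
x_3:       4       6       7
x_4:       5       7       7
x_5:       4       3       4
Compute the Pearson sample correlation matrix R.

Step 1 — column means:
  mean(X) = (6 + 8 + 4 + 5 + 4) / 5 = 27/5 = 5.4
  mean(Y) = (7 + 7 + 6 + 7 + 3) / 5 = 30/5 = 6
  mean(Z) = (5 + 6 + 7 + 7 + 4) / 5 = 29/5 = 5.8

Step 2 — sample variances and covariances s[i,j] = (1/(n-1)) · Σ_k (x_{k,i} - mean_i) · (x_{k,j} - mean_j), with n-1 = 4:
  s[X,X] = ((0.6)·(0.6) + (2.6)·(2.6) + (-1.4)·(-1.4) + (-0.4)·(-0.4) + (-1.4)·(-1.4)) / 4 = 11.2/4 = 2.8
  s[X,Y] = ((0.6)·(1) + (2.6)·(1) + (-1.4)·(0) + (-0.4)·(1) + (-1.4)·(-3)) / 4 = 7/4 = 1.75
  s[X,Z] = ((0.6)·(-0.8) + (2.6)·(0.2) + (-1.4)·(1.2) + (-0.4)·(1.2) + (-1.4)·(-1.8)) / 4 = 0.4/4 = 0.1
  s[Y,Y] = ((1)·(1) + (1)·(1) + (0)·(0) + (1)·(1) + (-3)·(-3)) / 4 = 12/4 = 3
  s[Y,Z] = ((1)·(-0.8) + (1)·(0.2) + (0)·(1.2) + (1)·(1.2) + (-3)·(-1.8)) / 4 = 6/4 = 1.5
  s[Z,Z] = ((-0.8)·(-0.8) + (0.2)·(0.2) + (1.2)·(1.2) + (1.2)·(1.2) + (-1.8)·(-1.8)) / 4 = 6.8/4 = 1.7
  Sample standard deviations s_i = √(s[i,i]):
  s(X) = √(2.8) = 1.6733
  s(Y) = √(3) = 1.7321
  s(Z) = √(1.7) = 1.3038

Step 3 — r_{ij} = s_{ij} / (s_i · s_j):
  r[X,X] = 1 (diagonal).
  r[X,Y] = 1.75 / (1.6733 · 1.7321) = 1.75 / 2.8983 = 0.6038
  r[X,Z] = 0.1 / (1.6733 · 1.3038) = 0.1 / 2.1817 = 0.0458
  r[Y,Y] = 1 (diagonal).
  r[Y,Z] = 1.5 / (1.7321 · 1.3038) = 1.5 / 2.2583 = 0.6642
  r[Z,Z] = 1 (diagonal).

R is symmetric with unit diagonal. Assembling:

R = [[1, 0.6038, 0.0458],
 [0.6038, 1, 0.6642],
 [0.0458, 0.6642, 1]]


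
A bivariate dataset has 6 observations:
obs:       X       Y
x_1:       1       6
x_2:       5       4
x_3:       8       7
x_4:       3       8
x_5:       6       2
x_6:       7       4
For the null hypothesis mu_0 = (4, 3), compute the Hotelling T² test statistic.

Step 1 — sample mean vector:
  mean(X) = (1 + 5 + 8 + 3 + 6 + 7) / 6 = 30/6 = 5
  mean(Y) = (6 + 4 + 7 + 8 + 2 + 4) / 6 = 31/6 = 5.1667
  x̄ = (5, 5.1667),  deviation x̄ - mu_0 = (5, 5.1667) - (4, 3) = (1, 2.1667).

Step 2 — sample covariance matrix, S[i,j] = (1/(n-1)) · Σ_k (x_{k,i} - mean_i) · (x_{k,j} - mean_j), divisor n-1 = 5:
  S[X,X] = ((-4)·(-4) + (0)·(0) + (3)·(3) + (-2)·(-2) + (1)·(1) + (2)·(2)) / 5 = 34/5 = 6.8
  S[X,Y] = ((-4)·(0.8333) + (0)·(-1.1667) + (3)·(1.8333) + (-2)·(2.8333) + (1)·(-3.1667) + (2)·(-1.1667)) / 5 = -9/5 = -1.8
  S[Y,Y] = ((0.8333)·(0.8333) + (-1.1667)·(-1.1667) + (1.8333)·(1.8333) + (2.8333)·(2.8333) + (-3.1667)·(-3.1667) + (-1.1667)·(-1.1667)) / 5 = 24.8333/5 = 4.9667
  S = [[6.8, -1.8],
 [-1.8, 4.9667]].

Step 3 — invert S. det(S) = 6.8·4.9667 - (-1.8)² = 30.5333.
  S^{-1} = (1/det) · [[d, -b], [-b, a]] = [[0.1627, 0.059],
 [0.059, 0.2227]].

Step 4 — quadratic form (x̄ - mu_0)^T · S^{-1} · (x̄ - mu_0):
  S^{-1} · (x̄ - mu_0) = (0.2904, 0.5415),
  (x̄ - mu_0)^T · [...] = (1)·(0.2904) + (2.1667)·(0.5415) = 1.4636.

Step 5 — scale by n: T² = 6 · 1.4636 = 8.7817.

T² ≈ 8.7817


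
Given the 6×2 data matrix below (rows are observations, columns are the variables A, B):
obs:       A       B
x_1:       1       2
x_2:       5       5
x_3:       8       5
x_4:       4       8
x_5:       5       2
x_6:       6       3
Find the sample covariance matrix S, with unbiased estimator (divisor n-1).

Step 1 — column means:
  mean(A) = (1 + 5 + 8 + 4 + 5 + 6) / 6 = 29/6 = 4.8333
  mean(B) = (2 + 5 + 5 + 8 + 2 + 3) / 6 = 25/6 = 4.1667

Step 2 — sample covariance S[i,j] = (1/(n-1)) · Σ_k (x_{k,i} - mean_i) · (x_{k,j} - mean_j), with n-1 = 5.
  S[A,A] = ((-3.8333)·(-3.8333) + (0.1667)·(0.1667) + (3.1667)·(3.1667) + (-0.8333)·(-0.8333) + (0.1667)·(0.1667) + (1.1667)·(1.1667)) / 5 = 26.8333/5 = 5.3667
  S[A,B] = ((-3.8333)·(-2.1667) + (0.1667)·(0.8333) + (3.1667)·(0.8333) + (-0.8333)·(3.8333) + (0.1667)·(-2.1667) + (1.1667)·(-1.1667)) / 5 = 6.1667/5 = 1.2333
  S[B,B] = ((-2.1667)·(-2.1667) + (0.8333)·(0.8333) + (0.8333)·(0.8333) + (3.8333)·(3.8333) + (-2.1667)·(-2.1667) + (-1.1667)·(-1.1667)) / 5 = 26.8333/5 = 5.3667

S is symmetric (S[j,i] = S[i,j]). Assembling:

S = [[5.3667, 1.2333],
 [1.2333, 5.3667]]


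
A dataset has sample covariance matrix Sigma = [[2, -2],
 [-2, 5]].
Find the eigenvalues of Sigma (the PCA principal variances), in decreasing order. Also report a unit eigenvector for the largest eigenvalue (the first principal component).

Step 1 — characteristic polynomial of 2×2 Sigma:
  det(Sigma - λI) = λ² - trace · λ + det = 0.
  trace = 2 + 5 = 7, det = 2·5 - (-2)² = 6.
Step 2 — discriminant:
  Δ = trace² - 4·det = 49 - 24 = 25.
Step 3 — eigenvalues:
  λ = (trace ± √Δ)/2 = (7 ± 5)/2,
  λ_1 = 6,  λ_2 = 1.

Step 4 — unit eigenvector for λ_1: solve (Sigma - λ_1 I)v = 0. First row:
  (2 - 6)·v_x + (-2)·v_y = 0, i.e. (-4)·v_x + (-2)·v_y = 0,
  so v ∝ (b, λ_1 - a) = (-2, 4); multiply by -1 so the first entry is positive: u = (2, -4).
  ||u|| = √((2)² + (-4)²) = √(20) ≈ 4.4721,
  v_1 = u/||u|| ≈ (0.4472, -0.8944) (||v_1|| = 1).

λ_1 = 6,  λ_2 = 1;  v_1 ≈ (0.4472, -0.8944)


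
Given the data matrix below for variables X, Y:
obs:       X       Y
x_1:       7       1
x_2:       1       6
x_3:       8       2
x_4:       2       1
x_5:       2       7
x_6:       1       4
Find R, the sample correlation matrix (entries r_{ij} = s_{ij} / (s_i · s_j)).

Step 1 — column means:
  mean(X) = (7 + 1 + 8 + 2 + 2 + 1) / 6 = 21/6 = 3.5
  mean(Y) = (1 + 6 + 2 + 1 + 7 + 4) / 6 = 21/6 = 3.5

Step 2 — sample variances and covariances s[i,j] = (1/(n-1)) · Σ_k (x_{k,i} - mean_i) · (x_{k,j} - mean_j), with n-1 = 5:
  s[X,X] = ((3.5)·(3.5) + (-2.5)·(-2.5) + (4.5)·(4.5) + (-1.5)·(-1.5) + (-1.5)·(-1.5) + (-2.5)·(-2.5)) / 5 = 49.5/5 = 9.9
  s[X,Y] = ((3.5)·(-2.5) + (-2.5)·(2.5) + (4.5)·(-1.5) + (-1.5)·(-2.5) + (-1.5)·(3.5) + (-2.5)·(0.5)) / 5 = -24.5/5 = -4.9
  s[Y,Y] = ((-2.5)·(-2.5) + (2.5)·(2.5) + (-1.5)·(-1.5) + (-2.5)·(-2.5) + (3.5)·(3.5) + (0.5)·(0.5)) / 5 = 33.5/5 = 6.7
  Sample standard deviations s_i = √(s[i,i]):
  s(X) = √(9.9) = 3.1464
  s(Y) = √(6.7) = 2.5884

Step 3 — r_{ij} = s_{ij} / (s_i · s_j):
  r[X,X] = 1 (diagonal).
  r[X,Y] = -4.9 / (3.1464 · 2.5884) = -4.9 / 8.1443 = -0.6016
  r[Y,Y] = 1 (diagonal).

R is symmetric with unit diagonal. Assembling:

R = [[1, -0.6016],
 [-0.6016, 1]]


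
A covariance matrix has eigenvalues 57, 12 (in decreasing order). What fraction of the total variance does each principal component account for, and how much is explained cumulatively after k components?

Step 1 — total variance = trace(Sigma) = Σ λ_i = 57 + 12 = 69.

Step 2 — fraction explained by component i = λ_i / Σ λ:
  PC1: 57/69 = 0.8261
  PC2: 12/69 = 0.1739

Step 3 — cumulative fraction after k components = (λ_1 + ... + λ_k) / Σ λ:
  k = 1: 57/69 = 0.8261
  k = 2: (57 + 12)/69 = 69/69 = 1

Summary (fraction, with percent):

explained: PC1 0.8261 (82.61%), PC2 0.1739 (17.39%);  cumulative: 0.8261, 1


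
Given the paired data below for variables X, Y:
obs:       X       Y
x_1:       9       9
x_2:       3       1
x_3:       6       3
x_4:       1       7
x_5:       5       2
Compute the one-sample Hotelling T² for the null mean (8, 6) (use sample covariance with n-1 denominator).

Step 1 — sample mean vector:
  mean(X) = (9 + 3 + 6 + 1 + 5) / 5 = 24/5 = 4.8
  mean(Y) = (9 + 1 + 3 + 7 + 2) / 5 = 22/5 = 4.4
  x̄ = (4.8, 4.4),  deviation x̄ - mu_0 = (4.8, 4.4) - (8, 6) = (-3.2, -1.6).

Step 2 — sample covariance matrix, S[i,j] = (1/(n-1)) · Σ_k (x_{k,i} - mean_i) · (x_{k,j} - mean_j), divisor n-1 = 4:
  S[X,X] = ((4.2)·(4.2) + (-1.8)·(-1.8) + (1.2)·(1.2) + (-3.8)·(-3.8) + (0.2)·(0.2)) / 4 = 36.8/4 = 9.2
  S[X,Y] = ((4.2)·(4.6) + (-1.8)·(-3.4) + (1.2)·(-1.4) + (-3.8)·(2.6) + (0.2)·(-2.4)) / 4 = 13.4/4 = 3.35
  S[Y,Y] = ((4.6)·(4.6) + (-3.4)·(-3.4) + (-1.4)·(-1.4) + (2.6)·(2.6) + (-2.4)·(-2.4)) / 4 = 47.2/4 = 11.8
  S = [[9.2, 3.35],
 [3.35, 11.8]].

Step 3 — invert S. det(S) = 9.2·11.8 - (3.35)² = 97.3375.
  S^{-1} = (1/det) · [[d, -b], [-b, a]] = [[0.1212, -0.0344],
 [-0.0344, 0.0945]].

Step 4 — quadratic form (x̄ - mu_0)^T · S^{-1} · (x̄ - mu_0):
  S^{-1} · (x̄ - mu_0) = (-0.3329, -0.0411),
  (x̄ - mu_0)^T · [...] = (-3.2)·(-0.3329) + (-1.6)·(-0.0411) = 1.1309.

Step 5 — scale by n: T² = 5 · 1.1309 = 5.6546.

T² ≈ 5.6546


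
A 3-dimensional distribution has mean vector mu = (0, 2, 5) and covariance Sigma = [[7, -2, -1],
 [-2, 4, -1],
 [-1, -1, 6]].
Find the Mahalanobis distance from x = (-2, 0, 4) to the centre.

Step 1 — centre the observation: (x - mu) = (-2, -2, -1).

Step 2 — invert Sigma (cofactor / det for 3×3, or solve directly):
  Sigma^{-1} = [[0.1783, 0.1008, 0.0465],
 [0.1008, 0.3178, 0.0698],
 [0.0465, 0.0698, 0.186]].

Step 3 — form the quadratic (x - mu)^T · Sigma^{-1} · (x - mu):
  Sigma^{-1} · (x - mu) = (-0.6047, -0.907, -0.4186).
  (x - mu)^T · [Sigma^{-1} · (x - mu)] = (-2)·(-0.6047) + (-2)·(-0.907) + (-1)·(-0.4186) = 3.4419.

Step 4 — take square root: d = √(3.4419) ≈ 1.8552.

d(x, mu) = √(3.4419) ≈ 1.8552


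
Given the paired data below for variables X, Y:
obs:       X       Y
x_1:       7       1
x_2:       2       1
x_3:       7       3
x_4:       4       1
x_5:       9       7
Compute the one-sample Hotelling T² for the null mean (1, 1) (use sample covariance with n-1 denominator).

Step 1 — sample mean vector:
  mean(X) = (7 + 2 + 7 + 4 + 9) / 5 = 29/5 = 5.8
  mean(Y) = (1 + 1 + 3 + 1 + 7) / 5 = 13/5 = 2.6
  x̄ = (5.8, 2.6),  deviation x̄ - mu_0 = (5.8, 2.6) - (1, 1) = (4.8, 1.6).

Step 2 — sample covariance matrix, S[i,j] = (1/(n-1)) · Σ_k (x_{k,i} - mean_i) · (x_{k,j} - mean_j), divisor n-1 = 4:
  S[X,X] = ((1.2)·(1.2) + (-3.8)·(-3.8) + (1.2)·(1.2) + (-1.8)·(-1.8) + (3.2)·(3.2)) / 4 = 30.8/4 = 7.7
  S[X,Y] = ((1.2)·(-1.6) + (-3.8)·(-1.6) + (1.2)·(0.4) + (-1.8)·(-1.6) + (3.2)·(4.4)) / 4 = 21.6/4 = 5.4
  S[Y,Y] = ((-1.6)·(-1.6) + (-1.6)·(-1.6) + (0.4)·(0.4) + (-1.6)·(-1.6) + (4.4)·(4.4)) / 4 = 27.2/4 = 6.8
  S = [[7.7, 5.4],
 [5.4, 6.8]].

Step 3 — invert S. det(S) = 7.7·6.8 - (5.4)² = 23.2.
  S^{-1} = (1/det) · [[d, -b], [-b, a]] = [[0.2931, -0.2328],
 [-0.2328, 0.3319]].

Step 4 — quadratic form (x̄ - mu_0)^T · S^{-1} · (x̄ - mu_0):
  S^{-1} · (x̄ - mu_0) = (1.0345, -0.5862),
  (x̄ - mu_0)^T · [...] = (4.8)·(1.0345) + (1.6)·(-0.5862) = 4.0276.

Step 5 — scale by n: T² = 5 · 4.0276 = 20.1379.

T² ≈ 20.1379


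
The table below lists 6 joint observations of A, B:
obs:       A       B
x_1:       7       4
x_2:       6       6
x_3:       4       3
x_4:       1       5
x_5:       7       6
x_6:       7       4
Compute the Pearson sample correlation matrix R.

Step 1 — column means:
  mean(A) = (7 + 6 + 4 + 1 + 7 + 7) / 6 = 32/6 = 5.3333
  mean(B) = (4 + 6 + 3 + 5 + 6 + 4) / 6 = 28/6 = 4.6667

Step 2 — sample variances and covariances s[i,j] = (1/(n-1)) · Σ_k (x_{k,i} - mean_i) · (x_{k,j} - mean_j), with n-1 = 5:
  s[A,A] = ((1.6667)·(1.6667) + (0.6667)·(0.6667) + (-1.3333)·(-1.3333) + (-4.3333)·(-4.3333) + (1.6667)·(1.6667) + (1.6667)·(1.6667)) / 5 = 29.3333/5 = 5.8667
  s[A,B] = ((1.6667)·(-0.6667) + (0.6667)·(1.3333) + (-1.3333)·(-1.6667) + (-4.3333)·(0.3333) + (1.6667)·(1.3333) + (1.6667)·(-0.6667)) / 5 = 1.6667/5 = 0.3333
  s[B,B] = ((-0.6667)·(-0.6667) + (1.3333)·(1.3333) + (-1.6667)·(-1.6667) + (0.3333)·(0.3333) + (1.3333)·(1.3333) + (-0.6667)·(-0.6667)) / 5 = 7.3333/5 = 1.4667
  Sample standard deviations s_i = √(s[i,i]):
  s(A) = √(5.8667) = 2.4221
  s(B) = √(1.4667) = 1.2111

Step 3 — r_{ij} = s_{ij} / (s_i · s_j):
  r[A,A] = 1 (diagonal).
  r[A,B] = 0.3333 / (2.4221 · 1.2111) = 0.3333 / 2.9333 = 0.1136
  r[B,B] = 1 (diagonal).

R is symmetric with unit diagonal. Assembling:

R = [[1, 0.1136],
 [0.1136, 1]]
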